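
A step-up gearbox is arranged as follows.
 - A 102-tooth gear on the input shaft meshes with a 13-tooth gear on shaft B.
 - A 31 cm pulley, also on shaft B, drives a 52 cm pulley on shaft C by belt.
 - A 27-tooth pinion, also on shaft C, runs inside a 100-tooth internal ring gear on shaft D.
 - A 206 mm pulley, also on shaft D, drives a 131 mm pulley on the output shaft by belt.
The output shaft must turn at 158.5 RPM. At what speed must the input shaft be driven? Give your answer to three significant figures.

79.8 RPM

Overall ratio R = 0.12745 × 1.6774 × 3.7037 × 0.63592 = 0.50353.
Required input speed = output speed × R = 158.5 × 0.50353 = 79.809 RPM.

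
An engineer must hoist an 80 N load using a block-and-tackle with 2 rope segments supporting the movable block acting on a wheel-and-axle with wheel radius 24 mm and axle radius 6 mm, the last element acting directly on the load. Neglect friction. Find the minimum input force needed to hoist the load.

Block-and-tackle MA = number of supporting rope parts = 2.
Wheel-and-axle MA = R/r = 24/6 = 4.
Combined ideal MA = 2 × 4 = 8.
Effort = load / MA = 80 / 8 = 10 N.

10 N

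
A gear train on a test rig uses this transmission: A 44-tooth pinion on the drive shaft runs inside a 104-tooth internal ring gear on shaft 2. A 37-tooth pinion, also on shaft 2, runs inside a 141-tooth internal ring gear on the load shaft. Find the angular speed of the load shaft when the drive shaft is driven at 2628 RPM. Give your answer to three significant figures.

292 RPM

Internal gear: ratio = 104/44 = 2.3636, so shaft 2 turns at 2628 / 2.3636 = 1111.8 RPM.
Internal gear: ratio = 141/37 = 3.8108, so the load shaft turns at 1111.8 / 3.8108 = 291.76 RPM.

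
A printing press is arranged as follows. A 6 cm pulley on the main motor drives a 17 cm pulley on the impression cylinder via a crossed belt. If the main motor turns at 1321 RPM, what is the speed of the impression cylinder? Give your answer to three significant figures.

466 RPM

the main motor → the impression cylinder (belt, 17/6): 1321 ÷ 2.8333 = 466.24 RPM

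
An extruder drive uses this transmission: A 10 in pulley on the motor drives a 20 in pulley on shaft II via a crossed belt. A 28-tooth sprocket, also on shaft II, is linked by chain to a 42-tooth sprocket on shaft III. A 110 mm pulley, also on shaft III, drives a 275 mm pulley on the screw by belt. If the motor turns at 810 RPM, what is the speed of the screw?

108 RPM

Belt: ratio = 20/10 = 2, so shaft II turns at 810 / 2 = 405 RPM.
Chain: ratio = 42/28 = 1.5, so shaft III turns at 405 / 1.5 = 270 RPM.
Belt: ratio = 275/110 = 2.5, so the screw turns at 270 / 2.5 = 108 RPM.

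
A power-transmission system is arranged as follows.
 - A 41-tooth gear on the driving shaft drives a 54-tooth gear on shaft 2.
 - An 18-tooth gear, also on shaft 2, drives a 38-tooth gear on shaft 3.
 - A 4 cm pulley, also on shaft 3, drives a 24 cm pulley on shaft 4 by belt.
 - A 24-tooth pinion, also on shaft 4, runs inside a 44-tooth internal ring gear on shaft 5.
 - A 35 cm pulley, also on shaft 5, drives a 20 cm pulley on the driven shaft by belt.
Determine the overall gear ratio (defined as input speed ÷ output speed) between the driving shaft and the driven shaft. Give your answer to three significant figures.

Each stage contributes driven/driver: gear mesh 54/41 = 1.3171, gear mesh 38/18 = 2.1111, belt 24/4 = 6, internal gear 44/24 = 1.8333, belt 20/35 = 0.57143.
Overall: 1.3171 × 2.1111 × 6 × 1.8333 × 0.57143 = 17.477.

17.5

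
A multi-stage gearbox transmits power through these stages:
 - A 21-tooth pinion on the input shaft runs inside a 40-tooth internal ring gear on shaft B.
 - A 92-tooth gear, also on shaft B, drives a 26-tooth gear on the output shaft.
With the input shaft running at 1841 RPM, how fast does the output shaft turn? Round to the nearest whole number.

internal gear 40/21 = 1.9048 → 1841/1.9048 = 966.53 RPM
gear mesh 26/92 = 0.28261 → 966.53/0.28261 = 3420 RPM

3420 RPM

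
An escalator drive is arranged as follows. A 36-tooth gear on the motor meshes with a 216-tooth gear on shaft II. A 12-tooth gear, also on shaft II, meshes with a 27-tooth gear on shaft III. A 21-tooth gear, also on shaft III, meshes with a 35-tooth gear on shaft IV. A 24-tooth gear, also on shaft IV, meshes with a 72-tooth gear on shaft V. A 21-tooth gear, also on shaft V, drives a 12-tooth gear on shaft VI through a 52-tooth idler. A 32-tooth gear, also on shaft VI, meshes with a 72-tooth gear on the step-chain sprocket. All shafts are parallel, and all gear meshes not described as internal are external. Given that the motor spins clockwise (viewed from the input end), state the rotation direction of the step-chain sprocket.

counterclockwise

the motor → shaft II: external mesh, 1 reversal → CCW.
shaft II → shaft III: external mesh, 1 reversal → CW.
shaft III → shaft IV: external mesh, 1 reversal → CCW.
shaft IV → shaft V: external mesh, 1 reversal → CW.
shaft V → shaft VI: driver → idler → driven is 2 external meshes, 2 reversals → CW.
shaft VI → the step-chain sprocket: external mesh, 1 reversal → CCW.
7 reversals in total — an odd number — so the step-chain sprocket turns opposite to the motor.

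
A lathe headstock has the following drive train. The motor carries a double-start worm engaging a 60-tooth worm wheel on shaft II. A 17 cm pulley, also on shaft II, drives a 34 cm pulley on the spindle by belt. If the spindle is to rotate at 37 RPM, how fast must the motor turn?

Overall ratio R = 30 × 2 = 60.
Required input speed = output speed × R = 37 × 60 = 2220 RPM.

2220 RPM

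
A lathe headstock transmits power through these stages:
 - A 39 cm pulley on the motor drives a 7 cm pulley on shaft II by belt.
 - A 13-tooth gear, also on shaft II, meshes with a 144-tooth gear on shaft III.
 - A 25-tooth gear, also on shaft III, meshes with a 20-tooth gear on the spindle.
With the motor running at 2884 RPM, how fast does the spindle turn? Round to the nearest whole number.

belt 7/39 = 0.17949 → 2884/0.17949 = 16068 RPM
gear mesh 144/13 = 11.077 → 16068/11.077 = 1450.6 RPM
gear mesh 20/25 = 0.8 → 1450.6/0.8 = 1813.2 RPM

1813 RPM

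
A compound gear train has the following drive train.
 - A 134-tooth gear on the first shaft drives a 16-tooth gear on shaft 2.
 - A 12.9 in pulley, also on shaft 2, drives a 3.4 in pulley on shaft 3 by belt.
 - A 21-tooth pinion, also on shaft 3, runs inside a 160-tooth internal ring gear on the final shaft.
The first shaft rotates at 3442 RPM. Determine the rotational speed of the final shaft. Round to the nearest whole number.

the first shaft → shaft 2 (gear mesh, 16/134): 3442 ÷ 0.1194 = 28827 RPM
shaft 2 → shaft 3 (belt, 3.4/12.9): 28827 ÷ 0.26357 = 1.0937e+05 RPM
shaft 3 → the final shaft (internal gear, 160/21): 1.0937e+05 ÷ 7.619 = 14355 RPM

14355 RPM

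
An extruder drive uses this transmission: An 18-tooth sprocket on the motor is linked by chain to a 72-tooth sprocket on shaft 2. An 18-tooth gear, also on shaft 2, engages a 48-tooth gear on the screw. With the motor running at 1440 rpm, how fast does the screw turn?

135 rpm

chain 72/18 = 4 → 1440/4 = 360 rpm
gear mesh 48/18 = 2.6667 → 360/2.6667 = 135 rpm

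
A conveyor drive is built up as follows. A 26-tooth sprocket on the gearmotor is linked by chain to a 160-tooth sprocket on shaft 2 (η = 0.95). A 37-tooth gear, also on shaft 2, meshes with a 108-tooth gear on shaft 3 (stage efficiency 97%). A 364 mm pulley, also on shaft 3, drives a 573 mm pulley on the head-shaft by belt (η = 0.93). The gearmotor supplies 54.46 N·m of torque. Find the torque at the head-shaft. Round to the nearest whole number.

1320 N·m

After the chain (160/26): 54.46 × 6.1538 × 0.95 = 318.38 N·m
After the gear mesh (108/37): 318.38 × 2.9189 × 0.97 = 901.45 N·m
After the belt (573/364): 901.45 × 1.5742 × 0.93 = 1319.7 N·m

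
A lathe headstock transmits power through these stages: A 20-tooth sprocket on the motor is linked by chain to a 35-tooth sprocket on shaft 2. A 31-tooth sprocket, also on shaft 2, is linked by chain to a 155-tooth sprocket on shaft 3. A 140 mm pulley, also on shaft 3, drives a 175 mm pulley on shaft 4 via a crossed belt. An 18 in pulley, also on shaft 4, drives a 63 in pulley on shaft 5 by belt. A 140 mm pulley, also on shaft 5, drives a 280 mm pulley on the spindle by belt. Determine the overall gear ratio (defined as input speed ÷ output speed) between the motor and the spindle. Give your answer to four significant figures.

Each stage contributes driven/driver: chain 35/20 = 1.75, chain 155/31 = 5, belt 175/140 = 1.25, belt 63/18 = 3.5, belt 280/140 = 2.
Overall: 1.75 × 5 × 1.25 × 3.5 × 2 = 76.562.

76.56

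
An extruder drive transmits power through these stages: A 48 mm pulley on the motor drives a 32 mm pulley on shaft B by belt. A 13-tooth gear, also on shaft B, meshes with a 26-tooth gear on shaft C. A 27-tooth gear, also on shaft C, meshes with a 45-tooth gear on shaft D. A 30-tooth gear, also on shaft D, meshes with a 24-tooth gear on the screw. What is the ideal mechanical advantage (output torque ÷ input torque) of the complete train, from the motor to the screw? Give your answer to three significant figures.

Each stage contributes driven/driver: belt 32/48 = 0.66667, gear mesh 26/13 = 2, gear mesh 45/27 = 1.6667, gear mesh 24/30 = 0.8.
Overall: 0.66667 × 2 × 1.6667 × 0.8 = 1.7778.

1.78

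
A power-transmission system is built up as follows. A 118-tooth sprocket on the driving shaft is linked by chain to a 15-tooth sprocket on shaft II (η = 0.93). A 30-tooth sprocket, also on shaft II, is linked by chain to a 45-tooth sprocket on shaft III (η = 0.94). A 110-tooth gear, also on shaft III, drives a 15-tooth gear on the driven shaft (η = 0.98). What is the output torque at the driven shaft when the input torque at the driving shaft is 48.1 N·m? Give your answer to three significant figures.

Chain: ratio = 15/118 = 0.12712; torque at shaft II = 48.1 × 0.12712 × 0.93 = 5.6864 N·m.
Chain: ratio = 45/30 = 1.5; torque at shaft III = 5.6864 × 1.5 × 0.94 = 8.0178 N·m.
Gear mesh: ratio = 15/110 = 0.13636; torque at the driven shaft = 8.0178 × 0.13636 × 0.98 = 1.0715 N·m.

1.07 N·m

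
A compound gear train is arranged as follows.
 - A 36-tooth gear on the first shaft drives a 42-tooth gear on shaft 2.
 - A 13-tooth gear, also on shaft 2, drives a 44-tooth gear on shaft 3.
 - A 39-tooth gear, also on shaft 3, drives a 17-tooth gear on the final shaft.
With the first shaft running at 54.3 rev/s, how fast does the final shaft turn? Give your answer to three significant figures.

gear mesh 42/36 = 1.1667 → 54.3/1.1667 = 46.543 rev/s
gear mesh 44/13 = 3.3846 → 46.543/3.3846 = 13.751 rev/s
gear mesh 17/39 = 0.4359 → 13.751/0.4359 = 31.547 rev/s

31.5 rev/s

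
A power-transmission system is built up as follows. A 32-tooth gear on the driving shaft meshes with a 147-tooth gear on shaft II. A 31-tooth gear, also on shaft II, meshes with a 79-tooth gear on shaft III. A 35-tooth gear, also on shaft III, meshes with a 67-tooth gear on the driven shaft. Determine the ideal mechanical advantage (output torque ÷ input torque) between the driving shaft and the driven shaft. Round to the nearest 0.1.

22.4

Each stage contributes driven/driver: gear mesh 147/32 = 4.5938, gear mesh 79/31 = 2.5484, gear mesh 67/35 = 1.9143.
Overall: 4.5938 × 2.5484 × 1.9143 = 22.41.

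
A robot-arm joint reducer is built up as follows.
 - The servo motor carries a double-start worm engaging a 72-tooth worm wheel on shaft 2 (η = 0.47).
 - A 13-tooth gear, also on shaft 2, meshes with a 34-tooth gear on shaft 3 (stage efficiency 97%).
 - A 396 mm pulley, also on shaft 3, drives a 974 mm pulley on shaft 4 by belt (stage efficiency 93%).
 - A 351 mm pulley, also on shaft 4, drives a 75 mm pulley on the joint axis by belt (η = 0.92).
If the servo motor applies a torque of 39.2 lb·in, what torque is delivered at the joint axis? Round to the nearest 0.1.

756.6 lb·in

After the worm (72/2): 39.2 × 36 × 0.47 = 663.26 lb·in
After the gear mesh (34/13): 663.26 × 2.6154 × 0.97 = 1682.6 lb·in
After the belt (974/396): 1682.6 × 2.4596 × 0.93 = 3848.9 lb·in
After the belt (75/351): 3848.9 × 0.21368 × 0.92 = 756.63 lb·in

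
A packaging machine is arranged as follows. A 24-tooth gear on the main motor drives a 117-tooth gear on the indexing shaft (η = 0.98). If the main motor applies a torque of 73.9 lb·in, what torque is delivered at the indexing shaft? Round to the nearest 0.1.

353.1 lb·in

After the gear mesh (117/24): 73.9 × 4.875 × 0.98 = 353.06 lb·in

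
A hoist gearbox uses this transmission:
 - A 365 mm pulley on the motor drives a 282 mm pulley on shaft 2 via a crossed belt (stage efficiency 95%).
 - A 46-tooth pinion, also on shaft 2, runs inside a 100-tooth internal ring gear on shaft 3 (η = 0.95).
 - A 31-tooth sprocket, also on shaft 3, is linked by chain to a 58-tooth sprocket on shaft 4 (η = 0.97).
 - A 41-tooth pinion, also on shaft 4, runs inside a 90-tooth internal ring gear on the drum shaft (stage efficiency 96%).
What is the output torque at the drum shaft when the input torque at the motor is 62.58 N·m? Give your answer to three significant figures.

Belt: ratio = 282/365 = 0.7726; torque at shaft 2 = 62.58 × 0.7726 × 0.95 = 45.932 N·m.
Internal gear: ratio = 100/46 = 2.1739; torque at shaft 3 = 45.932 × 2.1739 × 0.95 = 94.86 N·m.
Chain: ratio = 58/31 = 1.871; torque at shaft 4 = 94.86 × 1.871 × 0.97 = 172.15 N·m.
Internal gear: ratio = 90/41 = 2.1951; torque at the drum shaft = 172.15 × 2.1951 × 0.96 = 362.78 N·m.

363 N·m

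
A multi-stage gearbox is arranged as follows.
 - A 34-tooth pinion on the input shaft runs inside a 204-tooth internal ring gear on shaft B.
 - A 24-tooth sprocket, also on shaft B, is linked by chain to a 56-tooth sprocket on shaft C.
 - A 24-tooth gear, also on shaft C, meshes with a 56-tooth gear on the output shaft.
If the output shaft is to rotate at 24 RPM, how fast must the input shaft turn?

Overall ratio R = 6 × 2.3333 × 2.3333 = 32.667.
Required input speed = output speed × R = 24 × 32.667 = 784 RPM.

784 RPM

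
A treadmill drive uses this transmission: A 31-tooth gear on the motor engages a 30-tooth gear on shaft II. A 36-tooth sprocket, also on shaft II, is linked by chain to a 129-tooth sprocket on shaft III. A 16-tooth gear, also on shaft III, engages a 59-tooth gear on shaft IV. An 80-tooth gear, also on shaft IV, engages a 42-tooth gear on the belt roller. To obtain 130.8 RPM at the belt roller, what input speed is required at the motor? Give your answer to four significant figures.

Overall ratio R = 0.96774 × 3.5833 × 3.6875 × 0.525 = 6.7133.
Required input speed = output speed × R = 130.8 × 6.7133 = 878.1 RPM.

878.1 RPM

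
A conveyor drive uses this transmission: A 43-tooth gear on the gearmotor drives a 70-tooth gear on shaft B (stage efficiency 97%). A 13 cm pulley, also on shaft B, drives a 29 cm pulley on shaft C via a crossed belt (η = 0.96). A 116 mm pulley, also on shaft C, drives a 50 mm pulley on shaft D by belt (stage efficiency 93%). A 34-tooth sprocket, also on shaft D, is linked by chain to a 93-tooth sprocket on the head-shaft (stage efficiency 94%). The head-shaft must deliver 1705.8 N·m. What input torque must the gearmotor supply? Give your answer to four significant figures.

489.4 N·m

Overall ratio R = 1.6279 × 2.2308 × 0.43103 × 2.7353 = 4.2815; overall efficiency η = 0.97 × 0.96 × 0.93 × 0.94 = 0.8141.
Input torque = output torque / (R × η) = 1705.8 / (4.2815 × 0.8141) = 489.41 N·m.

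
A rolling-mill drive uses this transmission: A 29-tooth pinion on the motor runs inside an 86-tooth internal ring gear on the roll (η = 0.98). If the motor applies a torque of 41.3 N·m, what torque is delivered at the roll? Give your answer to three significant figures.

120 N·m

After the internal gear (86/29): 41.3 × 2.9655 × 0.98 = 120.03 N·m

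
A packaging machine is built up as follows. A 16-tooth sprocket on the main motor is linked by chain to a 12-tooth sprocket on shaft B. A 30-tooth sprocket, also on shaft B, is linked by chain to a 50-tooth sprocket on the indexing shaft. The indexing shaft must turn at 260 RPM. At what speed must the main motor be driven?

325 RPM

Overall ratio R = 0.75 × 1.6667 = 1.25.
Required input speed = output speed × R = 260 × 1.25 = 325 RPM.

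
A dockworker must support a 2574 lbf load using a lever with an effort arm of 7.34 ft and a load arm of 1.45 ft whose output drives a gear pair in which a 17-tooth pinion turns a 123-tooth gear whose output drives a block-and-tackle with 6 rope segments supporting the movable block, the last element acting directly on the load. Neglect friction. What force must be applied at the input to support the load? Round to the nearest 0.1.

Lever MA = effort arm / load arm = 7.34/1.45 = 5.0621.
Gear pair MA = 123/17 = 7.2353.
Block-and-tackle MA = number of supporting rope parts = 6.
Combined ideal MA = 5.0621 × 7.2353 × 6 = 219.75.
Effort = load / MA = 2574 / 219.75 = 11.713 lbf.

11.7 lbf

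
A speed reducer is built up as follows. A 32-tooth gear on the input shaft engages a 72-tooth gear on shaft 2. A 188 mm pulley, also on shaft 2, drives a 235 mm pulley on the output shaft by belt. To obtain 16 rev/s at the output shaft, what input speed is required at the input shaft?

Overall ratio R = 2.25 × 1.25 = 2.8125.
Required input speed = output speed × R = 16 × 2.8125 = 45 rev/s.

45 rev/s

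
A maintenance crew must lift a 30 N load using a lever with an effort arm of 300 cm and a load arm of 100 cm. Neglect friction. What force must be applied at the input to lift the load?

10 N

Lever MA = effort arm / load arm = 300/100 = 3.
Effort = load / MA = 30 / 3 = 10 N.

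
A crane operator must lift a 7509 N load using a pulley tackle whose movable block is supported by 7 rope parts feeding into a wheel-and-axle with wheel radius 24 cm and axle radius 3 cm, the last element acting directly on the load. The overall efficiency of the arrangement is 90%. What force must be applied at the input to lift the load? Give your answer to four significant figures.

Block-and-tackle MA = number of supporting rope parts = 7.
Wheel-and-axle MA = R/r = 24/3 = 8.
Combined ideal MA = 7 × 8 = 56.
Actual MA = 56 × 0.90 = 50.4.
Effort = load / actual MA = 7509 / 50.4 = 148.99 N.

149.0 N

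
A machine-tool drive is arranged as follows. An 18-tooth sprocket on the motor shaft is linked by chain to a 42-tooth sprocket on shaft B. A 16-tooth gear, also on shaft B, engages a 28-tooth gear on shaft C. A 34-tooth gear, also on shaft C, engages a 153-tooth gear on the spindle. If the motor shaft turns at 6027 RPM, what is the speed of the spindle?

328 RPM

the motor shaft → shaft B (chain, 42/18): 6027 ÷ 2.3333 = 2583 RPM
shaft B → shaft C (gear mesh, 28/16): 2583 ÷ 1.75 = 1476 RPM
shaft C → the spindle (gear mesh, 153/34): 1476 ÷ 4.5 = 328 RPM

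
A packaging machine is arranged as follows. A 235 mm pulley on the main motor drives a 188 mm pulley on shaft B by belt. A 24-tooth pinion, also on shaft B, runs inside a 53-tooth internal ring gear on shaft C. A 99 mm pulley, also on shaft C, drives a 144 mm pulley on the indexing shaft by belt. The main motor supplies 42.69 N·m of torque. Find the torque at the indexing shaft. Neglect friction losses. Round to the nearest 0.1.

belt 188/235 = 0.8 → τ = 42.69·0.8 = 34.152 N·m
internal gear 53/24 = 2.2083 → τ = 34.152·2.2083 = 75.419 N·m
belt 144/99 = 1.4545 → τ = 75.419·1.4545 = 109.7 N·m

109.7 N·m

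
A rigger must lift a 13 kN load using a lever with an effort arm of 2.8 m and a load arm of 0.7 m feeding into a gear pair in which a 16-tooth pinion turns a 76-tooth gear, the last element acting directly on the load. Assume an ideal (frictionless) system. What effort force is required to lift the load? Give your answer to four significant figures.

Lever MA = effort arm / load arm = 2.8/0.7 = 4.
Gear pair MA = 76/16 = 4.75.
Combined ideal MA = 4 × 4.75 = 19.
Effort = load / MA = 13 / 19 = 0.68421 kN.

0.6842 kN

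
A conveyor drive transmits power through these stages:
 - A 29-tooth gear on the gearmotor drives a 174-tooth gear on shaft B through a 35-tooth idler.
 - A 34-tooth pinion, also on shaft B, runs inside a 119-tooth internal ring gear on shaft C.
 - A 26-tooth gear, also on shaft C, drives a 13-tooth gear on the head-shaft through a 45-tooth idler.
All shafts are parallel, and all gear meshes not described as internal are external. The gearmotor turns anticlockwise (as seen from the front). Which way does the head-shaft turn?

the gearmotor → shaft B: driver → idler → driven is 2 external meshes, 2 reversals → CCW.
shaft B → shaft C: internal mesh, same direction → CCW.
shaft C → the head-shaft: driver → idler → driven is 2 external meshes, 2 reversals → CCW.
4 reversals in total — an even number — so the head-shaft turns the same way as the gearmotor.

anticlockwise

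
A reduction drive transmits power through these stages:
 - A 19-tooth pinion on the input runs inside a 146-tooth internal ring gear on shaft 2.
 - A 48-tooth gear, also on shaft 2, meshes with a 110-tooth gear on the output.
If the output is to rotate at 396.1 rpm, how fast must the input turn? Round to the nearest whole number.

6975 rpm

Overall ratio R = 7.6842 × 2.2917 = 17.61.
Required input speed = output speed × R = 396.1 × 17.61 = 6975.2 rpm.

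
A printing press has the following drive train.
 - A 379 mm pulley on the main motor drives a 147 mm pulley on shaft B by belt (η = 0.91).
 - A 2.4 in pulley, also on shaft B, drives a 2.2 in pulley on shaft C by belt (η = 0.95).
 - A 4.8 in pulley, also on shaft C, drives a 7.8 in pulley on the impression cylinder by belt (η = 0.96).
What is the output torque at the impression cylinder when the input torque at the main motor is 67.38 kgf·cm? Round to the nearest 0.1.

32.3 kgf·cm

Belt: ratio = 147/379 = 0.38786; torque at shaft B = 67.38 × 0.38786 × 0.91 = 23.782 kgf·cm.
Belt: ratio = 2.2/2.4 = 0.91667; torque at shaft C = 23.782 × 0.91667 × 0.95 = 20.71 kgf·cm.
Belt: ratio = 7.8/4.8 = 1.625; torque at the impression cylinder = 20.71 × 1.625 × 0.96 = 32.308 kgf·cm.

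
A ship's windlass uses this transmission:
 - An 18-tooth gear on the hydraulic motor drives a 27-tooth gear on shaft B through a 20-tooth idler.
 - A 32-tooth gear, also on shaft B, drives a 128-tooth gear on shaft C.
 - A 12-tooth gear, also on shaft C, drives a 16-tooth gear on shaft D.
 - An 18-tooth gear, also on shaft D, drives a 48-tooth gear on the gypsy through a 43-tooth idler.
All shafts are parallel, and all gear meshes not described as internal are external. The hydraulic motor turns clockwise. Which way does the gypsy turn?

clockwise

the hydraulic motor → shaft B: driver → idler → driven is 2 external meshes, 2 reversals → CW.
shaft B → shaft C: external mesh, 1 reversal → CCW.
shaft C → shaft D: external mesh, 1 reversal → CW.
shaft D → the gypsy: driver → idler → driven is 2 external meshes, 2 reversals → CW.
6 reversals in total — an even number — so the gypsy turns the same way as the hydraulic motor.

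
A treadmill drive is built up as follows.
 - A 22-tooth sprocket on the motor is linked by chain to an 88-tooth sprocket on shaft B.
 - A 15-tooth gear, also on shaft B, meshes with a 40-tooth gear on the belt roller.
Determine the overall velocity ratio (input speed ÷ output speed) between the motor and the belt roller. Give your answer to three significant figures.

Each stage contributes driven/driver: chain 88/22 = 4, gear mesh 40/15 = 2.6667.
Overall: 4 × 2.6667 = 10.667.

10.7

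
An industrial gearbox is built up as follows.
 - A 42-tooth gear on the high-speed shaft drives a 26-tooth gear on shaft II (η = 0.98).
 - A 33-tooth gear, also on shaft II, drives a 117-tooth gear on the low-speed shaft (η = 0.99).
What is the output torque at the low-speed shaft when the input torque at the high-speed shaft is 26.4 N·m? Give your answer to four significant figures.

After the gear mesh (26/42): 26.4 × 0.61905 × 0.98 = 16.016 N·m
After the gear mesh (117/33): 16.016 × 3.5455 × 0.99 = 56.216 N·m

56.22 N·m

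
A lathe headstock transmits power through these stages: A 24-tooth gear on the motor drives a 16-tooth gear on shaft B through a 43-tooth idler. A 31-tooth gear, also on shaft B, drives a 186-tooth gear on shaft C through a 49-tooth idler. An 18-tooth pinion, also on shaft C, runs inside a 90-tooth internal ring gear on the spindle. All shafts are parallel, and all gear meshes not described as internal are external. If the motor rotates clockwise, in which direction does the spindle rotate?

the motor → shaft B: driver → idler → driven is 2 external meshes, 2 reversals → CW.
shaft B → shaft C: driver → idler → driven is 2 external meshes, 2 reversals → CW.
shaft C → the spindle: internal mesh, same direction → CW.
4 reversals in total — an even number — so the spindle turns the same way as the motor.

clockwise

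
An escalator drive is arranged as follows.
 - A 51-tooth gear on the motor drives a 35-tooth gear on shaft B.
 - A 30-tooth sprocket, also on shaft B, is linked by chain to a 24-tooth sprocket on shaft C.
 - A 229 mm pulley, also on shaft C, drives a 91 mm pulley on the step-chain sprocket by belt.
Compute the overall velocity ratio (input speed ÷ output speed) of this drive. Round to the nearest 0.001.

Each stage contributes driven/driver: gear mesh 35/51 = 0.68627, chain 24/30 = 0.8, belt 91/229 = 0.39738.
Overall: 0.68627 × 0.8 × 0.39738 = 0.21817.

0.218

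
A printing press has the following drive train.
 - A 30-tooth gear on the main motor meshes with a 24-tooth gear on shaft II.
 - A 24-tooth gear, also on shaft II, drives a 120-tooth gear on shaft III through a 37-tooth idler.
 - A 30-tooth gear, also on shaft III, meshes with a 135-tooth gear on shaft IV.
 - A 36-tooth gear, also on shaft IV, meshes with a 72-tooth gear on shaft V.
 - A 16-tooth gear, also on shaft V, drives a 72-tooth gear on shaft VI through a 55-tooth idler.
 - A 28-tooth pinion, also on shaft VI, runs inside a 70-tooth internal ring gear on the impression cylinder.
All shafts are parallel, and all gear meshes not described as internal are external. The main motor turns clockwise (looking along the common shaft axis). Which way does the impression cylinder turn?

counterclockwise

the main motor → shaft II: external mesh, 1 reversal → CCW.
shaft II → shaft III: driver → idler → driven is 2 external meshes, 2 reversals → CCW.
shaft III → shaft IV: external mesh, 1 reversal → CW.
shaft IV → shaft V: external mesh, 1 reversal → CCW.
shaft V → shaft VI: driver → idler → driven is 2 external meshes, 2 reversals → CCW.
shaft VI → the impression cylinder: internal mesh, same direction → CCW.
7 reversals in total — an odd number — so the impression cylinder turns opposite to the main motor.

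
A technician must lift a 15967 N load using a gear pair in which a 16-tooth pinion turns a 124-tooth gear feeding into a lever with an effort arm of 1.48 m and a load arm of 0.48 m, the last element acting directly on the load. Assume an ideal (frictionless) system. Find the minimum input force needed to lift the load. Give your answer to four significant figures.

Gear pair MA = 124/16 = 7.75.
Lever MA = effort arm / load arm = 1.48/0.48 = 3.0833.
Combined ideal MA = 7.75 × 3.0833 = 23.896.
Effort = load / MA = 15967 / 23.896 = 668.19 N.

668.2 N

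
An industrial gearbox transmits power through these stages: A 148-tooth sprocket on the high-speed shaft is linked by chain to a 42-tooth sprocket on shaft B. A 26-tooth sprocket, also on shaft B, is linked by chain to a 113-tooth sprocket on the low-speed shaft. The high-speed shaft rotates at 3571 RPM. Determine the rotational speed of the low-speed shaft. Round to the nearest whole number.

2895 RPM

the high-speed shaft → shaft B (chain, 42/148): 3571 ÷ 0.28378 = 12584 RPM
shaft B → the low-speed shaft (chain, 113/26): 12584 ÷ 4.3462 = 2895.3 RPM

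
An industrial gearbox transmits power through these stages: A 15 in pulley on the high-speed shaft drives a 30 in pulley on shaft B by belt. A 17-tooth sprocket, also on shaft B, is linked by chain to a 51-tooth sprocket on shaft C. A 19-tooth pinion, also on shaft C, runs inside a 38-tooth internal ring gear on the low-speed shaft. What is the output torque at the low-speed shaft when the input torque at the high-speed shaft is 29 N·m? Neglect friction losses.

belt 30/15 = 2 → τ = 29·2 = 58 N·m
chain 51/17 = 3 → τ = 58·3 = 174 N·m
internal gear 38/19 = 2 → τ = 174·2 = 348 N·m

348 N·m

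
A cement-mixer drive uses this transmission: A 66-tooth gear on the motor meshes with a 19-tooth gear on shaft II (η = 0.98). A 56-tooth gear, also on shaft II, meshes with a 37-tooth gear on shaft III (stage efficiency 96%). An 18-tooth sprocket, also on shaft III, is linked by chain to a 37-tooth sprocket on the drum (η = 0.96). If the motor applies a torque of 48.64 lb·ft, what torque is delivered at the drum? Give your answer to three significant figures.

17.2 lb·ft

Gear mesh: ratio = 19/66 = 0.28788; torque at shaft II = 48.64 × 0.28788 × 0.98 = 13.722 lb·ft.
Gear mesh: ratio = 37/56 = 0.66071; torque at shaft III = 13.722 × 0.66071 × 0.96 = 8.7039 lb·ft.
Chain: ratio = 37/18 = 2.0556; torque at the drum = 8.7039 × 2.0556 × 0.96 = 17.176 lb·ft.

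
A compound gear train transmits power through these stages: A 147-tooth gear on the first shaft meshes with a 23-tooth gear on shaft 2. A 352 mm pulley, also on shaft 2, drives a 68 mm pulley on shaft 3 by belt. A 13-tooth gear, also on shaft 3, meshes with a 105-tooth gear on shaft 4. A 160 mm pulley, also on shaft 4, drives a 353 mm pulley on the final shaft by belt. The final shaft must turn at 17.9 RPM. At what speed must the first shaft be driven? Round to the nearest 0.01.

9.64 RPM

Overall ratio R = 0.15646 × 0.19318 × 8.0769 × 2.2062 = 0.53861.
Required input speed = output speed × R = 17.9 × 0.53861 = 9.6412 RPM.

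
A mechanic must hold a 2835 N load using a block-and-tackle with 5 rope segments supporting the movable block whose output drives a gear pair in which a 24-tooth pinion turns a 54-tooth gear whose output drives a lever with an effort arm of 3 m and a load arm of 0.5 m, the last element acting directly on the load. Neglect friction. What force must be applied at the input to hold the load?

42 N

Block-and-tackle MA = number of supporting rope parts = 5.
Gear pair MA = 54/24 = 2.25.
Lever MA = effort arm / load arm = 3/0.5 = 6.
Combined ideal MA = 5 × 2.25 × 6 = 67.5.
Effort = load / MA = 2835 / 67.5 = 42 N.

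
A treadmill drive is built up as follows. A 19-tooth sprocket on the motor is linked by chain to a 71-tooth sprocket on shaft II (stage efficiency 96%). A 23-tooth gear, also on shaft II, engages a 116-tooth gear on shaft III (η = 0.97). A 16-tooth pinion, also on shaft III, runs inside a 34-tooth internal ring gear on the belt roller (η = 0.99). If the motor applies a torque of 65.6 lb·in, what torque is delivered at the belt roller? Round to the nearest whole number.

Chain: ratio = 71/19 = 3.7368; torque at shaft II = 65.6 × 3.7368 × 0.96 = 235.33 lb·in.
Gear mesh: ratio = 116/23 = 5.0435; torque at shaft III = 235.33 × 5.0435 × 0.97 = 1151.3 lb·in.
Internal gear: ratio = 34/16 = 2.125; torque at the belt roller = 1151.3 × 2.125 × 0.99 = 2422 lb·in.

2422 lb·in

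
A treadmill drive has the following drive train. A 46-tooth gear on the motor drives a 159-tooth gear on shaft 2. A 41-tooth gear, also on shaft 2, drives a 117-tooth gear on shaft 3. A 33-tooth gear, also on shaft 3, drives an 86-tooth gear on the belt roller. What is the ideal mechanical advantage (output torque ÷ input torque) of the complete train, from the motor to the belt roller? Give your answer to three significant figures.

Each stage contributes driven/driver: gear mesh 159/46 = 3.4565, gear mesh 117/41 = 2.8537, gear mesh 86/33 = 2.6061.
Overall: 3.4565 × 2.8537 × 2.6061 = 25.705.

25.7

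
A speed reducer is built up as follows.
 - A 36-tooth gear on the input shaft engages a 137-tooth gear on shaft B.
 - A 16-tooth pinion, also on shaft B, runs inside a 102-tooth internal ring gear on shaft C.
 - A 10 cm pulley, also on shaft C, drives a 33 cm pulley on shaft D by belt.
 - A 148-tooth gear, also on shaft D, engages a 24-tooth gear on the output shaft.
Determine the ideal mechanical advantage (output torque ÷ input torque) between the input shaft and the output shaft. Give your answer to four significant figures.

Each stage contributes driven/driver: gear mesh 137/36 = 3.8056, internal gear 102/16 = 6.375, belt 33/10 = 3.3, gear mesh 24/148 = 0.16216.
Overall: 3.8056 × 6.375 × 3.3 × 0.16216 = 12.983.

12.98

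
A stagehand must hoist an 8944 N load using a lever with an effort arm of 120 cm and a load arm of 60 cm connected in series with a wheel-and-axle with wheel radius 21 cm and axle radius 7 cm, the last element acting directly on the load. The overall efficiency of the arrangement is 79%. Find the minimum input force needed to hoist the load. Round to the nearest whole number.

Lever MA = effort arm / load arm = 120/60 = 2.
Wheel-and-axle MA = R/r = 21/7 = 3.
Combined ideal MA = 2 × 3 = 6.
Actual MA = 6 × 0.79 = 4.74.
Effort = load / actual MA = 8944 / 4.74 = 1886.9 N.

1887 N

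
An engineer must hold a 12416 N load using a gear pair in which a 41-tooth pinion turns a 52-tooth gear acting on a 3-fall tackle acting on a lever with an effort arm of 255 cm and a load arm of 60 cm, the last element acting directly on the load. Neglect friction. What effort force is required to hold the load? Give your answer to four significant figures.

767.8 N

Gear pair MA = 52/41 = 1.2683.
Block-and-tackle MA = number of supporting rope parts = 3.
Lever MA = effort arm / load arm = 255/60 = 4.25.
Combined ideal MA = 1.2683 × 3 × 4.25 = 16.171.
Effort = load / MA = 12416 / 16.171 = 767.81 N.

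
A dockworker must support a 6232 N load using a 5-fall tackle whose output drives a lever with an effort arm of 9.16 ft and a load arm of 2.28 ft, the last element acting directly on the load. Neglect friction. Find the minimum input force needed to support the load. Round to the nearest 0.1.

Block-and-tackle MA = number of supporting rope parts = 5.
Lever MA = effort arm / load arm = 9.16/2.28 = 4.0175.
Combined ideal MA = 5 × 4.0175 = 20.088.
Effort = load / MA = 6232 / 20.088 = 310.24 N.

310.2 N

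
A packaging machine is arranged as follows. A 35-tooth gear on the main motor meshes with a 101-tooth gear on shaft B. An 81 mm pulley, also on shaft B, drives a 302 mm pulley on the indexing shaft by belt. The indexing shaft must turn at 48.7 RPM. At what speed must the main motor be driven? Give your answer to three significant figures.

Overall ratio R = 2.8857 × 3.7284 = 10.759.
Required input speed = output speed × R = 48.7 × 10.759 = 523.97 RPM.

524 RPM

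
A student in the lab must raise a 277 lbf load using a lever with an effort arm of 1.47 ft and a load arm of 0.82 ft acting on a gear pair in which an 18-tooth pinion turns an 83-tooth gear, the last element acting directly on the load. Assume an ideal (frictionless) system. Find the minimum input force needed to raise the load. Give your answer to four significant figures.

33.51 lbf

Lever MA = effort arm / load arm = 1.47/0.82 = 1.7927.
Gear pair MA = 83/18 = 4.6111.
Combined ideal MA = 1.7927 × 4.6111 = 8.2663.
Effort = load / MA = 277 / 8.2663 = 33.51 lbf.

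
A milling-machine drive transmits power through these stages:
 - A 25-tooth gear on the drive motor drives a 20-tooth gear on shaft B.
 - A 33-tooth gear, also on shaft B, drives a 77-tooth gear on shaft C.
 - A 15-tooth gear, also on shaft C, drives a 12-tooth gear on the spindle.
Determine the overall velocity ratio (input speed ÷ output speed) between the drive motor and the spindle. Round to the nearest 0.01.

1.49

Each stage contributes driven/driver: gear mesh 20/25 = 0.8, gear mesh 77/33 = 2.3333, gear mesh 12/15 = 0.8.
Overall: 0.8 × 2.3333 × 0.8 = 1.4933.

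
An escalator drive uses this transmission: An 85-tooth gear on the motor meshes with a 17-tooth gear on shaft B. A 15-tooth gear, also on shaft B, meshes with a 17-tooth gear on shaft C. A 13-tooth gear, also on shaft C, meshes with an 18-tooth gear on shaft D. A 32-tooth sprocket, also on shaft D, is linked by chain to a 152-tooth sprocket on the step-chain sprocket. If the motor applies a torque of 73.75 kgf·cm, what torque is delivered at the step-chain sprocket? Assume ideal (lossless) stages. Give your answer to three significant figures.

110 kgf·cm

Gear mesh: ratio = 17/85 = 0.2; torque at shaft B = 73.75 × 0.2 = 14.75 kgf·cm.
Gear mesh: ratio = 17/15 = 1.1333; torque at shaft C = 14.75 × 1.1333 = 16.717 kgf·cm.
Gear mesh: ratio = 18/13 = 1.3846; torque at shaft D = 16.717 × 1.3846 = 23.146 kgf·cm.
Chain: ratio = 152/32 = 4.75; torque at the step-chain sprocket = 23.146 × 4.75 = 109.94 kgf·cm.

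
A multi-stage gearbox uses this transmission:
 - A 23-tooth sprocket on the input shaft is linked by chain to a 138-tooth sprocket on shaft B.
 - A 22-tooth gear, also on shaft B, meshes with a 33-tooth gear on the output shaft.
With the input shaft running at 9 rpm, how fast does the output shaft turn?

Chain: ratio = 138/23 = 6, so shaft B turns at 9 / 6 = 1.5 rpm.
Gear mesh: ratio = 33/22 = 1.5, so the output shaft turns at 1.5 / 1.5 = 1 rpm.

1 rpm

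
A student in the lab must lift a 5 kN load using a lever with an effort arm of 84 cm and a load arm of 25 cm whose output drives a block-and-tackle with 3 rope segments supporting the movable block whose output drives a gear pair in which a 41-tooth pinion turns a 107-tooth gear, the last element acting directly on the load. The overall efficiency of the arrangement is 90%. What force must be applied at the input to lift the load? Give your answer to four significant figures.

0.2112 kN

Lever MA = effort arm / load arm = 84/25 = 3.36.
Block-and-tackle MA = number of supporting rope parts = 3.
Gear pair MA = 107/41 = 2.6098.
Combined ideal MA = 3.36 × 3 × 2.6098 = 26.306.
Actual MA = 26.306 × 0.90 = 23.676.
Effort = load / actual MA = 5 / 23.676 = 0.21119 kN.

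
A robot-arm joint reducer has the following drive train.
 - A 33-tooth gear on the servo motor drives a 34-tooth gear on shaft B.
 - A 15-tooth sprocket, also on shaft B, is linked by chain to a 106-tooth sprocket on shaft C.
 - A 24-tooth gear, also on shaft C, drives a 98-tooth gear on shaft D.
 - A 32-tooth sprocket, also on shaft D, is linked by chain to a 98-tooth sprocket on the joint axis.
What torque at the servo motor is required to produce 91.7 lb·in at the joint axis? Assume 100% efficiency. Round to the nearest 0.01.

1.01 lb·in

Overall ratio R = 1.0303 × 7.0667 × 4.0833 × 3.0625 = 91.048.
Input torque = output torque / R = 91.7 / 91.048 = 1.0072 lb·in.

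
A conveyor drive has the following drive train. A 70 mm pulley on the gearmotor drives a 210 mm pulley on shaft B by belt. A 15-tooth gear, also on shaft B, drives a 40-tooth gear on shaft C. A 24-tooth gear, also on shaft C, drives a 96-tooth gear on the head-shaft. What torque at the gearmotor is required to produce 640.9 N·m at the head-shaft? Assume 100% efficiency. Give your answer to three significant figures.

20.0 N·m

Overall ratio R = 3 × 2.6667 × 4 = 32.
Input torque = output torque / R = 640.9 / 32 = 20.028 N·m.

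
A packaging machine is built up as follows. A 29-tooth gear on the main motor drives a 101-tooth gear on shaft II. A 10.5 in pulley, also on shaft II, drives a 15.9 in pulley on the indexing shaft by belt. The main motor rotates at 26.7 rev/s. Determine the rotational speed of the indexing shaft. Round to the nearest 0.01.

gear mesh 101/29 = 3.4828 → 26.7/3.4828 = 7.6663 rev/s
belt 15.9/10.5 = 1.5143 → 7.6663/1.5143 = 5.0627 rev/s

5.06 rev/s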